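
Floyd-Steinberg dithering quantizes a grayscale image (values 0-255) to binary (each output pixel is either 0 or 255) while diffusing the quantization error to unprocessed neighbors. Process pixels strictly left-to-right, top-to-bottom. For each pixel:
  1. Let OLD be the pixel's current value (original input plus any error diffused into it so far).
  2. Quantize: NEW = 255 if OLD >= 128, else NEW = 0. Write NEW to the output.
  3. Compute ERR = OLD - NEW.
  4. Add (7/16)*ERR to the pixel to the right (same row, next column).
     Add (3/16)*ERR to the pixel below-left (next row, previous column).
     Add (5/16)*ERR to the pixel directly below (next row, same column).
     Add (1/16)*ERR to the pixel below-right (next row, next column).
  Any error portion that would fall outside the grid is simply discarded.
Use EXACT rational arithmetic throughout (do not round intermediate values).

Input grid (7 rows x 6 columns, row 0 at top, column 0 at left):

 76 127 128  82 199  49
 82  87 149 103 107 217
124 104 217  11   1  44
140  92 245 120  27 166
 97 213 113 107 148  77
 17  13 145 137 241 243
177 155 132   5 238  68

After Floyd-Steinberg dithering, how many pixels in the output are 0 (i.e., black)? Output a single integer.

Answer: 23

Derivation:
(0,0): OLD=76 → NEW=0, ERR=76
(0,1): OLD=641/4 → NEW=255, ERR=-379/4
(0,2): OLD=5539/64 → NEW=0, ERR=5539/64
(0,3): OLD=122741/1024 → NEW=0, ERR=122741/1024
(0,4): OLD=4119603/16384 → NEW=255, ERR=-58317/16384
(0,5): OLD=12436837/262144 → NEW=0, ERR=12436837/262144
(1,0): OLD=5631/64 → NEW=0, ERR=5631/64
(1,1): OLD=59833/512 → NEW=0, ERR=59833/512
(1,2): OLD=3993197/16384 → NEW=255, ERR=-184723/16384
(1,3): OLD=9192521/65536 → NEW=255, ERR=-7519159/65536
(1,4): OLD=302320923/4194304 → NEW=0, ERR=302320923/4194304
(1,5): OLD=17658887757/67108864 → NEW=255, ERR=546127437/67108864
(2,0): OLD=1420547/8192 → NEW=255, ERR=-668413/8192
(2,1): OLD=28365841/262144 → NEW=0, ERR=28365841/262144
(2,2): OLD=1034351603/4194304 → NEW=255, ERR=-35195917/4194304
(2,3): OLD=-527315557/33554432 → NEW=0, ERR=-527315557/33554432
(2,4): OLD=11815761361/1073741824 → NEW=0, ERR=11815761361/1073741824
(2,5): OLD=959708924871/17179869184 → NEW=0, ERR=959708924871/17179869184
(3,0): OLD=565354003/4194304 → NEW=255, ERR=-504193517/4194304
(3,1): OLD=2233056471/33554432 → NEW=0, ERR=2233056471/33554432
(3,2): OLD=73902906517/268435456 → NEW=255, ERR=5451865237/268435456
(3,3): OLD=2156303168927/17179869184 → NEW=0, ERR=2156303168927/17179869184
(3,4): OLD=13035113894143/137438953472 → NEW=0, ERR=13035113894143/137438953472
(3,5): OLD=496184432129681/2199023255552 → NEW=255, ERR=-64566498036079/2199023255552
(4,0): OLD=38607907197/536870912 → NEW=0, ERR=38607907197/536870912
(4,1): OLD=2246730357401/8589934592 → NEW=255, ERR=56297036441/8589934592
(4,2): OLD=41206193290619/274877906944 → NEW=255, ERR=-28887672980101/274877906944
(4,3): OLD=524674912709127/4398046511104 → NEW=0, ERR=524674912709127/4398046511104
(4,4): OLD=16337531373349879/70368744177664 → NEW=255, ERR=-1606498391954441/70368744177664
(4,5): OLD=71792142711229537/1125899906842624 → NEW=0, ERR=71792142711229537/1125899906842624
(5,0): OLD=5593985894107/137438953472 → NEW=0, ERR=5593985894107/137438953472
(5,1): OLD=77602162536971/4398046511104 → NEW=0, ERR=77602162536971/4398046511104
(5,2): OLD=5019259012948585/35184372088832 → NEW=255, ERR=-3952755869703575/35184372088832
(5,3): OLD=128668958619550419/1125899906842624 → NEW=0, ERR=128668958619550419/1125899906842624
(5,4): OLD=682915760694110115/2251799813685248 → NEW=255, ERR=108706808204371875/2251799813685248
(5,5): OLD=10182458811608600607/36028797018963968 → NEW=255, ERR=995115571772788767/36028797018963968
(6,0): OLD=13583111950114561/70368744177664 → NEW=255, ERR=-4360917815189759/70368744177664
(6,1): OLD=129343819416797421/1125899906842624 → NEW=0, ERR=129343819416797421/1125899906842624
(6,2): OLD=764184857371186917/4503599627370496 → NEW=255, ERR=-384233047608289563/4503599627370496
(6,3): OLD=390323907226794769/72057594037927936 → NEW=0, ERR=390323907226794769/72057594037927936
(6,4): OLD=308726181542004603089/1152921504606846976 → NEW=255, ERR=14731197867258624209/1152921504606846976
(6,5): OLD=1572373359367344482071/18446744073709551616 → NEW=0, ERR=1572373359367344482071/18446744073709551616
Output grid:
  Row 0: .#..#.  (4 black, running=4)
  Row 1: ..##.#  (3 black, running=7)
  Row 2: #.#...  (4 black, running=11)
  Row 3: #.#..#  (3 black, running=14)
  Row 4: .##.#.  (3 black, running=17)
  Row 5: ..#.##  (3 black, running=20)
  Row 6: #.#.#.  (3 black, running=23)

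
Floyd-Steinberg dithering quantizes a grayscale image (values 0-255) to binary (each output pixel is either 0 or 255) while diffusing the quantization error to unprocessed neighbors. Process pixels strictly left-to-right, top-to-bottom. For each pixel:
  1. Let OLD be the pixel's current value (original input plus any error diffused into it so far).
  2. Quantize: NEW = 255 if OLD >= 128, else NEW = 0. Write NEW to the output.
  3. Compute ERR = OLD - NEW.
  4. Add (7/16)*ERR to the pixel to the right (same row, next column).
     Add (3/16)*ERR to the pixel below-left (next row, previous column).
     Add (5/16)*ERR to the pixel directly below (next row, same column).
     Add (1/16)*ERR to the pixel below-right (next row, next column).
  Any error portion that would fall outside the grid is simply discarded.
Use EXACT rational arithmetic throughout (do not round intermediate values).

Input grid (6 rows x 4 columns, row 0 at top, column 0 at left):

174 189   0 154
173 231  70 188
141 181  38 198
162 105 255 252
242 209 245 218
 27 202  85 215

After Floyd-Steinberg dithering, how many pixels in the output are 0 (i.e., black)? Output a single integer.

Answer: 7

Derivation:
(0,0): OLD=174 → NEW=255, ERR=-81
(0,1): OLD=2457/16 → NEW=255, ERR=-1623/16
(0,2): OLD=-11361/256 → NEW=0, ERR=-11361/256
(0,3): OLD=551257/4096 → NEW=255, ERR=-493223/4096
(1,0): OLD=32939/256 → NEW=255, ERR=-32341/256
(1,1): OLD=267565/2048 → NEW=255, ERR=-254675/2048
(1,2): OLD=-1781967/65536 → NEW=0, ERR=-1781967/65536
(1,3): OLD=142292263/1048576 → NEW=255, ERR=-125094617/1048576
(2,0): OLD=2562623/32768 → NEW=0, ERR=2562623/32768
(2,1): OLD=171295781/1048576 → NEW=255, ERR=-96091099/1048576
(2,2): OLD=-85417287/2097152 → NEW=0, ERR=-85417287/2097152
(2,3): OLD=4737887413/33554432 → NEW=255, ERR=-3818492747/33554432
(3,0): OLD=2839655375/16777216 → NEW=255, ERR=-1438534705/16777216
(3,1): OLD=9690740113/268435456 → NEW=0, ERR=9690740113/268435456
(3,2): OLD=992141630319/4294967296 → NEW=255, ERR=-103075030161/4294967296
(3,3): OLD=13977012964489/68719476736 → NEW=255, ERR=-3546453603191/68719476736
(4,0): OLD=953371529571/4294967296 → NEW=255, ERR=-141845130909/4294967296
(4,1): OLD=6733611977769/34359738368 → NEW=255, ERR=-2028121306071/34359738368
(4,2): OLD=224582116766601/1099511627776 → NEW=255, ERR=-55793348316279/1099511627776
(4,3): OLD=3134439623492239/17592186044416 → NEW=255, ERR=-1351567817833841/17592186044416
(5,0): OLD=3085237820403/549755813888 → NEW=0, ERR=3085237820403/549755813888
(5,1): OLD=3068623103024773/17592186044416 → NEW=255, ERR=-1417384338301307/17592186044416
(5,2): OLD=138972288274513/8796093022208 → NEW=0, ERR=138972288274513/8796093022208
(5,3): OLD=54812199366404553/281474976710656 → NEW=255, ERR=-16963919694812727/281474976710656
Output grid:
  Row 0: ##.#  (1 black, running=1)
  Row 1: ##.#  (1 black, running=2)
  Row 2: .#.#  (2 black, running=4)
  Row 3: #.##  (1 black, running=5)
  Row 4: ####  (0 black, running=5)
  Row 5: .#.#  (2 black, running=7)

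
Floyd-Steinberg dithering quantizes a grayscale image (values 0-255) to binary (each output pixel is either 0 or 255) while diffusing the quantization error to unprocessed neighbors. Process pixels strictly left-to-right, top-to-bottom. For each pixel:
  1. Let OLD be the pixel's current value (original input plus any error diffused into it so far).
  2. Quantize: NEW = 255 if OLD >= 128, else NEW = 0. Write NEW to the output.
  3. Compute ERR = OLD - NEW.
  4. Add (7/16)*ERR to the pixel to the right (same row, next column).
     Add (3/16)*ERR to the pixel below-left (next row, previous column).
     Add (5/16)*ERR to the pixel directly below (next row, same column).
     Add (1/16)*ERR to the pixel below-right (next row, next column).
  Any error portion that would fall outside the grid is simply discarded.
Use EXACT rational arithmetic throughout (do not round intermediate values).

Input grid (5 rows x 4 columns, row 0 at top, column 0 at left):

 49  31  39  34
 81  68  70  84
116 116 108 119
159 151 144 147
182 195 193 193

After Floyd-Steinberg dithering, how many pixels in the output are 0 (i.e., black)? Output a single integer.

(0,0): OLD=49 → NEW=0, ERR=49
(0,1): OLD=839/16 → NEW=0, ERR=839/16
(0,2): OLD=15857/256 → NEW=0, ERR=15857/256
(0,3): OLD=250263/4096 → NEW=0, ERR=250263/4096
(1,0): OLD=27173/256 → NEW=0, ERR=27173/256
(1,1): OLD=297987/2048 → NEW=255, ERR=-224253/2048
(1,2): OLD=3682111/65536 → NEW=0, ERR=3682111/65536
(1,3): OLD=137935593/1048576 → NEW=255, ERR=-129451287/1048576
(2,0): OLD=4215249/32768 → NEW=255, ERR=-4140591/32768
(2,1): OLD=45788683/1048576 → NEW=0, ERR=45788683/1048576
(2,2): OLD=240482199/2097152 → NEW=0, ERR=240482199/2097152
(2,3): OLD=4499667483/33554432 → NEW=255, ERR=-4056712677/33554432
(3,0): OLD=2142448833/16777216 → NEW=0, ERR=2142448833/16777216
(3,1): OLD=62845580511/268435456 → NEW=255, ERR=-5605460769/268435456
(3,2): OLD=647506471201/4294967296 → NEW=255, ERR=-447710189279/4294967296
(3,3): OLD=4864003185511/68719476736 → NEW=0, ERR=4864003185511/68719476736
(4,0): OLD=936263572205/4294967296 → NEW=255, ERR=-158953088275/4294967296
(4,1): OLD=5522262908743/34359738368 → NEW=255, ERR=-3239470375097/34359738368
(4,2): OLD=144193355366759/1099511627776 → NEW=255, ERR=-136182109716121/1099511627776
(4,3): OLD=2716523584944897/17592186044416 → NEW=255, ERR=-1769483856381183/17592186044416
Output grid:
  Row 0: ....  (4 black, running=4)
  Row 1: .#.#  (2 black, running=6)
  Row 2: #..#  (2 black, running=8)
  Row 3: .##.  (2 black, running=10)
  Row 4: ####  (0 black, running=10)

Answer: 10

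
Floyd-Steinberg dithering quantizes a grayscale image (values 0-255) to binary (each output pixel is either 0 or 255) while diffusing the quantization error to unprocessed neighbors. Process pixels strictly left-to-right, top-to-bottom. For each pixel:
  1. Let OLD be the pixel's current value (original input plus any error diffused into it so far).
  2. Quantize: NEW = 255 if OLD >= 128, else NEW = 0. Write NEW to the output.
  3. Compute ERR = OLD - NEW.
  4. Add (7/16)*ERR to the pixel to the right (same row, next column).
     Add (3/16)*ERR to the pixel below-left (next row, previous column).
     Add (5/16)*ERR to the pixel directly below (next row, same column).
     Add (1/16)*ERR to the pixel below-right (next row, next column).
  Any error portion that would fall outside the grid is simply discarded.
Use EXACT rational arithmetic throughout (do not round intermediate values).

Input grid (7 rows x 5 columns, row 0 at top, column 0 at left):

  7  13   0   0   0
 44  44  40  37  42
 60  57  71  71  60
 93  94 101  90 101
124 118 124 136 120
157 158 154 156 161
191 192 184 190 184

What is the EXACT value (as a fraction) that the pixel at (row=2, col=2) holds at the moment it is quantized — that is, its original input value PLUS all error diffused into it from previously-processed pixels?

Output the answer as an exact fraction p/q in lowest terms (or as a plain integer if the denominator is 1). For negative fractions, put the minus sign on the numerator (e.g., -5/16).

(0,0): OLD=7 → NEW=0, ERR=7
(0,1): OLD=257/16 → NEW=0, ERR=257/16
(0,2): OLD=1799/256 → NEW=0, ERR=1799/256
(0,3): OLD=12593/4096 → NEW=0, ERR=12593/4096
(0,4): OLD=88151/65536 → NEW=0, ERR=88151/65536
(1,0): OLD=12595/256 → NEW=0, ERR=12595/256
(1,1): OLD=148069/2048 → NEW=0, ERR=148069/2048
(1,2): OLD=4941897/65536 → NEW=0, ERR=4941897/65536
(1,3): OLD=18780757/262144 → NEW=0, ERR=18780757/262144
(1,4): OLD=310195039/4194304 → NEW=0, ERR=310195039/4194304
(2,0): OLD=2914087/32768 → NEW=0, ERR=2914087/32768
(2,1): OLD=142307101/1048576 → NEW=255, ERR=-125079779/1048576
(2,2): OLD=1012156055/16777216 → NEW=0, ERR=1012156055/16777216
Target (2,2): original=71, with diffused error = 1012156055/16777216

Answer: 1012156055/16777216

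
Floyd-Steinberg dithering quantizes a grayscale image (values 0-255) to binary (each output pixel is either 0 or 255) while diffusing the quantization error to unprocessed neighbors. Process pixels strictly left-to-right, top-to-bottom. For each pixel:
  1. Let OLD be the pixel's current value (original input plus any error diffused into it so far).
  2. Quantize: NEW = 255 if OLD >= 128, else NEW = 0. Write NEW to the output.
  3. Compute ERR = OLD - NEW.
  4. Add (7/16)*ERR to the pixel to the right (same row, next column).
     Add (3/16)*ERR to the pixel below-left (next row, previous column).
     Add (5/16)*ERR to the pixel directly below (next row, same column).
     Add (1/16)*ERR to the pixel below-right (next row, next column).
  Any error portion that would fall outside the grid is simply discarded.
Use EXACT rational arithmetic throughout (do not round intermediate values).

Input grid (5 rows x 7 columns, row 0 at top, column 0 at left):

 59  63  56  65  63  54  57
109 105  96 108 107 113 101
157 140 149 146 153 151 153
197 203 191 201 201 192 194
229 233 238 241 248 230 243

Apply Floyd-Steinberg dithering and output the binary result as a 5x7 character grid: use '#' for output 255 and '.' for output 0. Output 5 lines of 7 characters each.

(0,0): OLD=59 → NEW=0, ERR=59
(0,1): OLD=1421/16 → NEW=0, ERR=1421/16
(0,2): OLD=24283/256 → NEW=0, ERR=24283/256
(0,3): OLD=436221/4096 → NEW=0, ERR=436221/4096
(0,4): OLD=7182315/65536 → NEW=0, ERR=7182315/65536
(0,5): OLD=106899309/1048576 → NEW=0, ERR=106899309/1048576
(0,6): OLD=1704596475/16777216 → NEW=0, ERR=1704596475/16777216
(1,0): OLD=36887/256 → NEW=255, ERR=-28393/256
(1,1): OLD=216481/2048 → NEW=0, ERR=216481/2048
(1,2): OLD=12937269/65536 → NEW=255, ERR=-3774411/65536
(1,3): OLD=37371601/262144 → NEW=255, ERR=-29475119/262144
(1,4): OLD=1976814483/16777216 → NEW=0, ERR=1976814483/16777216
(1,5): OLD=29837657347/134217728 → NEW=255, ERR=-4387863293/134217728
(1,6): OLD=268047775949/2147483648 → NEW=0, ERR=268047775949/2147483648
(2,0): OLD=4658299/32768 → NEW=255, ERR=-3697541/32768
(2,1): OLD=111080185/1048576 → NEW=0, ERR=111080185/1048576
(2,2): OLD=2732550443/16777216 → NEW=255, ERR=-1545639637/16777216
(2,3): OLD=11952127635/134217728 → NEW=0, ERR=11952127635/134217728
(2,4): OLD=231523810051/1073741824 → NEW=255, ERR=-42280355069/1073741824
(2,5): OLD=5302542040833/34359738368 → NEW=255, ERR=-3459191243007/34359738368
(2,6): OLD=80218829896727/549755813888 → NEW=255, ERR=-59968902644713/549755813888
(3,0): OLD=3046745547/16777216 → NEW=255, ERR=-1231444533/16777216
(3,1): OLD=24114320367/134217728 → NEW=255, ERR=-10111200273/134217728
(3,2): OLD=163820017981/1073741824 → NEW=255, ERR=-109984147139/1073741824
(3,3): OLD=733896944859/4294967296 → NEW=255, ERR=-361319715621/4294967296
(3,4): OLD=76184328651211/549755813888 → NEW=255, ERR=-64003403890229/549755813888
(3,5): OLD=381268241931153/4398046511104 → NEW=0, ERR=381268241931153/4398046511104
(3,6): OLD=13478881479091471/70368744177664 → NEW=255, ERR=-4465148286212849/70368744177664
(4,0): OLD=412182373253/2147483648 → NEW=255, ERR=-135425956987/2147483648
(4,1): OLD=5431411535937/34359738368 → NEW=255, ERR=-3330321747903/34359738368
(4,2): OLD=78672027482991/549755813888 → NEW=255, ERR=-61515705058449/549755813888
(4,3): OLD=604840884969845/4398046511104 → NEW=255, ERR=-516660975361675/4398046511104
(4,4): OLD=6024249454958671/35184372088832 → NEW=255, ERR=-2947765427693489/35184372088832
(4,5): OLD=226601841383999055/1125899906842624 → NEW=255, ERR=-60502634860870065/1125899906842624
(4,6): OLD=3694373200815378905/18014398509481984 → NEW=255, ERR=-899298419102527015/18014398509481984
Row 0: .......
Row 1: #.##.#.
Row 2: #.#.###
Row 3: #####.#
Row 4: #######

Answer: .......
#.##.#.
#.#.###
#####.#
#######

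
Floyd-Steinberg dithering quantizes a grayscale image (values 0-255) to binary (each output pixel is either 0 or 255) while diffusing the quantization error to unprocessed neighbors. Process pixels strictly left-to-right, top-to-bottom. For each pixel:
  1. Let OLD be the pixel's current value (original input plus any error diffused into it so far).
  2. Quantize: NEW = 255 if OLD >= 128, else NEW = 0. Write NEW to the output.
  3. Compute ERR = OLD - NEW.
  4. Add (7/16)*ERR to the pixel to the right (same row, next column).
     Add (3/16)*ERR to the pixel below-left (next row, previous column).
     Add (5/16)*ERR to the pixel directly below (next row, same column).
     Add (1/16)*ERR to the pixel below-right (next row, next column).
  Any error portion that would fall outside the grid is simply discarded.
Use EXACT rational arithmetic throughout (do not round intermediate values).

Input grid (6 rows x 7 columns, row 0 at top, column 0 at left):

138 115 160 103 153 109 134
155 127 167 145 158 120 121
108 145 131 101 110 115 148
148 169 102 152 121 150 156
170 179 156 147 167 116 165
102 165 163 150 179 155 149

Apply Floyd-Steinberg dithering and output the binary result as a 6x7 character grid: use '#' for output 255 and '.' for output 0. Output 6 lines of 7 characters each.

Answer: #.#.#.#
#.#.#.#
.#.#.#.
##.#.##
.##.#.#
.#.##.#

Derivation:
(0,0): OLD=138 → NEW=255, ERR=-117
(0,1): OLD=1021/16 → NEW=0, ERR=1021/16
(0,2): OLD=48107/256 → NEW=255, ERR=-17173/256
(0,3): OLD=301677/4096 → NEW=0, ERR=301677/4096
(0,4): OLD=12138747/65536 → NEW=255, ERR=-4572933/65536
(0,5): OLD=82284253/1048576 → NEW=0, ERR=82284253/1048576
(0,6): OLD=2824136715/16777216 → NEW=255, ERR=-1454053365/16777216
(1,0): OLD=33383/256 → NEW=255, ERR=-31897/256
(1,1): OLD=148561/2048 → NEW=0, ERR=148561/2048
(1,2): OLD=12816933/65536 → NEW=255, ERR=-3894747/65536
(1,3): OLD=32699841/262144 → NEW=0, ERR=32699841/262144
(1,4): OLD=3524643107/16777216 → NEW=255, ERR=-753546973/16777216
(1,5): OLD=13993667603/134217728 → NEW=0, ERR=13993667603/134217728
(1,6): OLD=310171444413/2147483648 → NEW=255, ERR=-237436885827/2147483648
(2,0): OLD=2708747/32768 → NEW=0, ERR=2708747/32768
(2,1): OLD=193885865/1048576 → NEW=255, ERR=-73501015/1048576
(2,2): OLD=1840189755/16777216 → NEW=0, ERR=1840189755/16777216
(2,3): OLD=23599781155/134217728 → NEW=255, ERR=-10625739485/134217728
(2,4): OLD=95212233683/1073741824 → NEW=0, ERR=95212233683/1073741824
(2,5): OLD=5595069922097/34359738368 → NEW=255, ERR=-3166663361743/34359738368
(2,6): OLD=43784644963431/549755813888 → NEW=0, ERR=43784644963431/549755813888
(3,0): OLD=2695924443/16777216 → NEW=255, ERR=-1582265637/16777216
(3,1): OLD=17658549567/134217728 → NEW=255, ERR=-16566971073/134217728
(3,2): OLD=67698388205/1073741824 → NEW=0, ERR=67698388205/1073741824
(3,3): OLD=765902024843/4294967296 → NEW=255, ERR=-329314635637/4294967296
(3,4): OLD=51092611880667/549755813888 → NEW=0, ERR=51092611880667/549755813888
(3,5): OLD=801915883046209/4398046511104 → NEW=255, ERR=-319585977285311/4398046511104
(3,6): OLD=10086475138952543/70368744177664 → NEW=255, ERR=-7857554626351777/70368744177664
(4,0): OLD=252080681461/2147483648 → NEW=0, ERR=252080681461/2147483648
(4,1): OLD=6793260579953/34359738368 → NEW=255, ERR=-1968472703887/34359738368
(4,2): OLD=70669644302143/549755813888 → NEW=255, ERR=-69518088239297/549755813888
(4,3): OLD=391788550092389/4398046511104 → NEW=0, ERR=391788550092389/4398046511104
(4,4): OLD=7620914242397535/35184372088832 → NEW=255, ERR=-1351100640254625/35184372088832
(4,5): OLD=69089292489024799/1125899906842624 → NEW=0, ERR=69089292489024799/1125899906842624
(4,6): OLD=2745582421194519177/18014398509481984 → NEW=255, ERR=-1848089198723386743/18014398509481984
(5,0): OLD=70336129421795/549755813888 → NEW=0, ERR=70336129421795/549755813888
(5,1): OLD=821104414021025/4398046511104 → NEW=255, ERR=-300397446310495/4398046511104
(5,2): OLD=3755000395696759/35184372088832 → NEW=0, ERR=3755000395696759/35184372088832
(5,3): OLD=58948289109345395/281474976710656 → NEW=255, ERR=-12827829951871885/281474976710656
(5,4): OLD=2956787738394848337/18014398509481984 → NEW=255, ERR=-1636883881523057583/18014398509481984
(5,5): OLD=16254316703997686465/144115188075855872 → NEW=0, ERR=16254316703997686465/144115188075855872
(5,6): OLD=392270686790483908655/2305843009213693952 → NEW=255, ERR=-195719280559008049105/2305843009213693952
Row 0: #.#.#.#
Row 1: #.#.#.#
Row 2: .#.#.#.
Row 3: ##.#.##
Row 4: .##.#.#
Row 5: .#.##.#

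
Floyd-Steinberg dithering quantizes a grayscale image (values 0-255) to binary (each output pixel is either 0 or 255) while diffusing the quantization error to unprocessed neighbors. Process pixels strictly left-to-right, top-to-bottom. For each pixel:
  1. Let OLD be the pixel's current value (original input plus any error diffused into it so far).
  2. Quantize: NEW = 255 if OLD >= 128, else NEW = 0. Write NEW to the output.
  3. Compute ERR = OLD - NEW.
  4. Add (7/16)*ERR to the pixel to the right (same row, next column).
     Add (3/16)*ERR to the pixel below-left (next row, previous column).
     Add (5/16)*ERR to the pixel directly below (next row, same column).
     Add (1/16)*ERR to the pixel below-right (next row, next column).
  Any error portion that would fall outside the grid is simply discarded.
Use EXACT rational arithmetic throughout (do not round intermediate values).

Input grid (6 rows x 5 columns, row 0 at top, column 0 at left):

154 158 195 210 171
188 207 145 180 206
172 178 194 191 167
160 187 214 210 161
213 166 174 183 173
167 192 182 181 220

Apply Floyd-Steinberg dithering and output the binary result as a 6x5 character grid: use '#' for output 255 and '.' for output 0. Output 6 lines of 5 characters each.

(0,0): OLD=154 → NEW=255, ERR=-101
(0,1): OLD=1821/16 → NEW=0, ERR=1821/16
(0,2): OLD=62667/256 → NEW=255, ERR=-2613/256
(0,3): OLD=841869/4096 → NEW=255, ERR=-202611/4096
(0,4): OLD=9788379/65536 → NEW=255, ERR=-6923301/65536
(1,0): OLD=45511/256 → NEW=255, ERR=-19769/256
(1,1): OLD=410737/2048 → NEW=255, ERR=-111503/2048
(1,2): OLD=7590981/65536 → NEW=0, ERR=7590981/65536
(1,3): OLD=51058209/262144 → NEW=255, ERR=-15788511/262144
(1,4): OLD=602073923/4194304 → NEW=255, ERR=-467473597/4194304
(2,0): OLD=4510827/32768 → NEW=255, ERR=-3845013/32768
(2,1): OLD=132687945/1048576 → NEW=0, ERR=132687945/1048576
(2,2): OLD=4544322331/16777216 → NEW=255, ERR=266132251/16777216
(2,3): OLD=44415382305/268435456 → NEW=255, ERR=-24035658975/268435456
(2,4): OLD=383250939303/4294967296 → NEW=0, ERR=383250939303/4294967296
(3,0): OLD=2467216315/16777216 → NEW=255, ERR=-1810973765/16777216
(3,1): OLD=23482699807/134217728 → NEW=255, ERR=-10742820833/134217728
(3,2): OLD=751875226757/4294967296 → NEW=255, ERR=-343341433723/4294967296
(3,3): OLD=1415341254333/8589934592 → NEW=255, ERR=-775092066627/8589934592
(3,4): OLD=19765395348433/137438953472 → NEW=255, ERR=-15281537786927/137438953472
(4,0): OLD=352746603925/2147483648 → NEW=255, ERR=-194861726315/2147483648
(4,1): OLD=5466884051477/68719476736 → NEW=0, ERR=5466884051477/68719476736
(4,2): OLD=178013363029979/1099511627776 → NEW=255, ERR=-102362102052901/1099511627776
(4,3): OLD=1552124095197205/17592186044416 → NEW=0, ERR=1552124095197205/17592186044416
(4,4): OLD=48192466901238547/281474976710656 → NEW=255, ERR=-23583652159978733/281474976710656
(5,0): OLD=168841217782623/1099511627776 → NEW=255, ERR=-111534247300257/1099511627776
(5,1): OLD=1313727601756125/8796093022208 → NEW=255, ERR=-929276118906915/8796093022208
(5,2): OLD=36085506535180229/281474976710656 → NEW=255, ERR=-35690612526037051/281474976710656
(5,3): OLD=148132879470524491/1125899906842624 → NEW=255, ERR=-138971596774344629/1125899906842624
(5,4): OLD=2618029393558670537/18014398509481984 → NEW=255, ERR=-1975642226359235383/18014398509481984
Row 0: #.###
Row 1: ##.##
Row 2: #.##.
Row 3: #####
Row 4: #.#.#
Row 5: #####

Answer: #.###
##.##
#.##.
#####
#.#.#
#####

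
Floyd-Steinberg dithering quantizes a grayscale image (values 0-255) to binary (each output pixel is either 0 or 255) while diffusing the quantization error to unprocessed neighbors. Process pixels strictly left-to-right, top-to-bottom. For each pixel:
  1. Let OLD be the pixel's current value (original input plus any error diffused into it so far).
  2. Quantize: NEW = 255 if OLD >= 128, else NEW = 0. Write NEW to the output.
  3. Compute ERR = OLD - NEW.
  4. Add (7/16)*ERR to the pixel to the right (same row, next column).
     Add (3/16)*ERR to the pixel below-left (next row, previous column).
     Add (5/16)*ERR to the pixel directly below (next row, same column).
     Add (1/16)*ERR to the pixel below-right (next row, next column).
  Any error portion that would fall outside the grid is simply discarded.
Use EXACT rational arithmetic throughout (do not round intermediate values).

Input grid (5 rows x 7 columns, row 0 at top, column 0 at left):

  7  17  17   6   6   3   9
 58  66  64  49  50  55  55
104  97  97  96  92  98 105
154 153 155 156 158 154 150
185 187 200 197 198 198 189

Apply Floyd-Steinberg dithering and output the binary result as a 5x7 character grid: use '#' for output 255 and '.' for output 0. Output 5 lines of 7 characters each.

(0,0): OLD=7 → NEW=0, ERR=7
(0,1): OLD=321/16 → NEW=0, ERR=321/16
(0,2): OLD=6599/256 → NEW=0, ERR=6599/256
(0,3): OLD=70769/4096 → NEW=0, ERR=70769/4096
(0,4): OLD=888599/65536 → NEW=0, ERR=888599/65536
(0,5): OLD=9365921/1048576 → NEW=0, ERR=9365921/1048576
(0,6): OLD=216556391/16777216 → NEW=0, ERR=216556391/16777216
(1,0): OLD=16371/256 → NEW=0, ERR=16371/256
(1,1): OLD=216101/2048 → NEW=0, ERR=216101/2048
(1,2): OLD=8042121/65536 → NEW=0, ERR=8042121/65536
(1,3): OLD=29422933/262144 → NEW=0, ERR=29422933/262144
(1,4): OLD=1780005471/16777216 → NEW=0, ERR=1780005471/16777216
(1,5): OLD=14425206287/134217728 → NEW=0, ERR=14425206287/134217728
(1,6): OLD=228949138177/2147483648 → NEW=0, ERR=228949138177/2147483648
(2,0): OLD=4711015/32768 → NEW=255, ERR=-3644825/32768
(2,1): OLD=113577821/1048576 → NEW=0, ERR=113577821/1048576
(2,2): OLD=3529523287/16777216 → NEW=255, ERR=-748666793/16777216
(2,3): OLD=18671637087/134217728 → NEW=255, ERR=-15553883553/134217728
(2,4): OLD=109115845071/1073741824 → NEW=0, ERR=109115845071/1073741824
(2,5): OLD=6963580808837/34359738368 → NEW=255, ERR=-1798152475003/34359738368
(2,6): OLD=67146076996851/549755813888 → NEW=0, ERR=67146076996851/549755813888
(3,0): OLD=2341252727/16777216 → NEW=255, ERR=-1936937353/16777216
(3,1): OLD=16243069099/134217728 → NEW=0, ERR=16243069099/134217728
(3,2): OLD=192245543921/1073741824 → NEW=255, ERR=-81558621199/1073741824
(3,3): OLD=441606690663/4294967296 → NEW=0, ERR=441606690663/4294967296
(3,4): OLD=119673676868215/549755813888 → NEW=255, ERR=-20514055673225/549755813888
(3,5): OLD=662226640687061/4398046511104 → NEW=255, ERR=-459275219644459/4398046511104
(3,6): OLD=9796064652212043/70368744177664 → NEW=255, ERR=-8147965113092277/70368744177664
(4,0): OLD=368536188057/2147483648 → NEW=255, ERR=-179072142183/2147483648
(4,1): OLD=5733931899077/34359738368 → NEW=255, ERR=-3027801384763/34359738368
(4,2): OLD=90463959957675/549755813888 → NEW=255, ERR=-49723772583765/549755813888
(4,3): OLD=782046009119689/4398046511104 → NEW=255, ERR=-339455851211831/4398046511104
(4,4): OLD=4905318877035595/35184372088832 → NEW=255, ERR=-4066696005616565/35184372088832
(4,5): OLD=102182725439201291/1125899906842624 → NEW=0, ERR=102182725439201291/1125899906842624
(4,6): OLD=3350588731090140349/18014398509481984 → NEW=255, ERR=-1243082888827765571/18014398509481984
Row 0: .......
Row 1: .......
Row 2: #.##.#.
Row 3: #.#.###
Row 4: #####.#

Answer: .......
.......
#.##.#.
#.#.###
#####.#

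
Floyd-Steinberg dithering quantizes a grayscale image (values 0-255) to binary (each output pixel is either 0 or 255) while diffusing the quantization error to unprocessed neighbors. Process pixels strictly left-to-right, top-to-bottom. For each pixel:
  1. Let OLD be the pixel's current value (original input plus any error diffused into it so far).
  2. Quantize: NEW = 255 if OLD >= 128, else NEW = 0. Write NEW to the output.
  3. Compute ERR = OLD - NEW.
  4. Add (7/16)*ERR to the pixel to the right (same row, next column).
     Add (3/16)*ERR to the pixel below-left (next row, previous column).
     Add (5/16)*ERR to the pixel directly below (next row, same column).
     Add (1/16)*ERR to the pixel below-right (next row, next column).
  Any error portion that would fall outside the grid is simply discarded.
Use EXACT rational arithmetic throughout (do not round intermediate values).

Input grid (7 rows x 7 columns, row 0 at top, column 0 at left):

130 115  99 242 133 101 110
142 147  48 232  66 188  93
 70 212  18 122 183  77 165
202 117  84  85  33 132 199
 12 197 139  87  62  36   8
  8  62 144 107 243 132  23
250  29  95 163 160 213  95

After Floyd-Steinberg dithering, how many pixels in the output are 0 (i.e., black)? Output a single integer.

Answer: 26

Derivation:
(0,0): OLD=130 → NEW=255, ERR=-125
(0,1): OLD=965/16 → NEW=0, ERR=965/16
(0,2): OLD=32099/256 → NEW=0, ERR=32099/256
(0,3): OLD=1215925/4096 → NEW=255, ERR=171445/4096
(0,4): OLD=9916403/65536 → NEW=255, ERR=-6795277/65536
(0,5): OLD=58339237/1048576 → NEW=0, ERR=58339237/1048576
(0,6): OLD=2253868419/16777216 → NEW=255, ERR=-2024321661/16777216
(1,0): OLD=29247/256 → NEW=0, ERR=29247/256
(1,1): OLD=474169/2048 → NEW=255, ERR=-48071/2048
(1,2): OLD=5802029/65536 → NEW=0, ERR=5802029/65536
(1,3): OLD=71357737/262144 → NEW=255, ERR=4511017/262144
(1,4): OLD=908890203/16777216 → NEW=0, ERR=908890203/16777216
(1,5): OLD=26841340107/134217728 → NEW=255, ERR=-7384180533/134217728
(1,6): OLD=74521271429/2147483648 → NEW=0, ERR=74521271429/2147483648
(2,0): OLD=3319427/32768 → NEW=0, ERR=3319427/32768
(2,1): OLD=285972049/1048576 → NEW=255, ERR=18585169/1048576
(2,2): OLD=925768243/16777216 → NEW=0, ERR=925768243/16777216
(2,3): OLD=22442509403/134217728 → NEW=255, ERR=-11783011237/134217728
(2,4): OLD=163510568075/1073741824 → NEW=255, ERR=-110293597045/1073741824
(2,5): OLD=850756813337/34359738368 → NEW=0, ERR=850756813337/34359738368
(2,6): OLD=100736358482751/549755813888 → NEW=255, ERR=-39451374058689/549755813888
(3,0): OLD=3975861459/16777216 → NEW=255, ERR=-302328621/16777216
(3,1): OLD=17627156439/134217728 → NEW=255, ERR=-16598364201/134217728
(3,2): OLD=34130337333/1073741824 → NEW=0, ERR=34130337333/1073741824
(3,3): OLD=239062292227/4294967296 → NEW=0, ERR=239062292227/4294967296
(3,4): OLD=13418274259155/549755813888 → NEW=0, ERR=13418274259155/549755813888
(3,5): OLD=574124149974697/4398046511104 → NEW=255, ERR=-547377710356823/4398046511104
(3,6): OLD=8702578028616951/70368744177664 → NEW=0, ERR=8702578028616951/70368744177664
(4,0): OLD=-36118433667/2147483648 → NEW=0, ERR=-36118433667/2147483648
(4,1): OLD=5354254247257/34359738368 → NEW=255, ERR=-3407479036583/34359738368
(4,2): OLD=59512872625623/549755813888 → NEW=0, ERR=59512872625623/549755813888
(4,3): OLD=696289811914349/4398046511104 → NEW=255, ERR=-425212048417171/4398046511104
(4,4): OLD=262887713315575/35184372088832 → NEW=0, ERR=262887713315575/35184372088832
(4,5): OLD=28247880995229367/1125899906842624 → NEW=0, ERR=28247880995229367/1125899906842624
(4,6): OLD=897927903480470833/18014398509481984 → NEW=0, ERR=897927903480470833/18014398509481984
(5,0): OLD=-8713865292005/549755813888 → NEW=0, ERR=-8713865292005/549755813888
(5,1): OLD=190527343132169/4398046511104 → NEW=0, ERR=190527343132169/4398046511104
(5,2): OLD=6067756003299791/35184372088832 → NEW=255, ERR=-2904258879352369/35184372088832
(5,3): OLD=13747418955956779/281474976710656 → NEW=0, ERR=13747418955956779/281474976710656
(5,4): OLD=4780377961292296249/18014398509481984 → NEW=255, ERR=186706341374390329/18014398509481984
(5,5): OLD=22220783370462009385/144115188075855872 → NEW=255, ERR=-14528589588881237975/144115188075855872
(5,6): OLD=-9132893003645512633/2305843009213693952 → NEW=0, ERR=-9132893003645512633/2305843009213693952
(6,0): OLD=17815213462132307/70368744177664 → NEW=255, ERR=-128816303172013/70368744177664
(6,1): OLD=28450642593314671/1125899906842624 → NEW=0, ERR=28450642593314671/1125899906842624
(6,2): OLD=1659584963170928749/18014398509481984 → NEW=0, ERR=1659584963170928749/18014398509481984
(6,3): OLD=31035479299363221427/144115188075855872 → NEW=255, ERR=-5713893659980025933/144115188075855872
(6,4): OLD=37482348656014077609/288230376151711744 → NEW=255, ERR=-36016397262672417111/288230376151711744
(6,5): OLD=4675607294265100016413/36893488147419103232 → NEW=0, ERR=4675607294265100016413/36893488147419103232
(6,6): OLD=84357402668887499095291/590295810358705651712 → NEW=255, ERR=-66168028972582442091269/590295810358705651712
Output grid:
  Row 0: #..##.#  (3 black, running=3)
  Row 1: .#.#.#.  (4 black, running=7)
  Row 2: .#.##.#  (3 black, running=10)
  Row 3: ##...#.  (4 black, running=14)
  Row 4: .#.#...  (5 black, running=19)
  Row 5: ..#.##.  (4 black, running=23)
  Row 6: #..##.#  (3 black, running=26)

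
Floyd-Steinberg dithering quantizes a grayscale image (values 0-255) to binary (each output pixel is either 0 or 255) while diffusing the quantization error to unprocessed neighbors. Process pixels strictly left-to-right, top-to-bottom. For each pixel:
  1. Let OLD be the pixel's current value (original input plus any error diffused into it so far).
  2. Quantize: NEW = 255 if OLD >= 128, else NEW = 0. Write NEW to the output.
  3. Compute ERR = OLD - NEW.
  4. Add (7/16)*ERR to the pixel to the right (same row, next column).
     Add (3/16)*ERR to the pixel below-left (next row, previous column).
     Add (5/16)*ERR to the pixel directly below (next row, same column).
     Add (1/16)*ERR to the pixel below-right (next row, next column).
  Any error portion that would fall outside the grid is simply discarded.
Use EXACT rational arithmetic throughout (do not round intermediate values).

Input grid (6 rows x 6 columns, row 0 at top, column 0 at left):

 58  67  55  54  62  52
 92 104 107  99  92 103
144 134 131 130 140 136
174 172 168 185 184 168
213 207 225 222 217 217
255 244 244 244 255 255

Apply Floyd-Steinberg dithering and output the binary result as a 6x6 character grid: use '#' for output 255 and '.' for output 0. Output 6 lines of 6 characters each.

(0,0): OLD=58 → NEW=0, ERR=58
(0,1): OLD=739/8 → NEW=0, ERR=739/8
(0,2): OLD=12213/128 → NEW=0, ERR=12213/128
(0,3): OLD=196083/2048 → NEW=0, ERR=196083/2048
(0,4): OLD=3404197/32768 → NEW=0, ERR=3404197/32768
(0,5): OLD=51092355/524288 → NEW=0, ERR=51092355/524288
(1,0): OLD=16313/128 → NEW=0, ERR=16313/128
(1,1): OLD=215183/1024 → NEW=255, ERR=-45937/1024
(1,2): OLD=4617531/32768 → NEW=255, ERR=-3738309/32768
(1,3): OLD=13690527/131072 → NEW=0, ERR=13690527/131072
(1,4): OLD=1630896765/8388608 → NEW=255, ERR=-508198275/8388608
(1,5): OLD=15225900891/134217728 → NEW=0, ERR=15225900891/134217728
(2,0): OLD=2874005/16384 → NEW=255, ERR=-1303915/16384
(2,1): OLD=37611063/524288 → NEW=0, ERR=37611063/524288
(2,2): OLD=1203886949/8388608 → NEW=255, ERR=-935208091/8388608
(2,3): OLD=6400607357/67108864 → NEW=0, ERR=6400607357/67108864
(2,4): OLD=409297154039/2147483648 → NEW=255, ERR=-138311176201/2147483648
(2,5): OLD=4792719497521/34359738368 → NEW=255, ERR=-3969013786319/34359738368
(3,0): OLD=1363824581/8388608 → NEW=255, ERR=-775270459/8388608
(3,1): OLD=8597106145/67108864 → NEW=255, ERR=-8515654175/67108864
(3,2): OLD=53693380851/536870912 → NEW=0, ERR=53693380851/536870912
(3,3): OLD=8229716639129/34359738368 → NEW=255, ERR=-532016644711/34359738368
(3,4): OLD=38868064377081/274877906944 → NEW=255, ERR=-31225801893639/274877906944
(3,5): OLD=343826818603511/4398046511104 → NEW=0, ERR=343826818603511/4398046511104
(4,0): OLD=172149227627/1073741824 → NEW=255, ERR=-101654937493/1073741824
(4,1): OLD=2386321690991/17179869184 → NEW=255, ERR=-1994544950929/17179869184
(4,2): OLD=106997245812381/549755813888 → NEW=255, ERR=-33190486729059/549755813888
(4,3): OLD=1545465122879473/8796093022208 → NEW=255, ERR=-697538597783567/8796093022208
(4,4): OLD=22587901136214017/140737488355328 → NEW=255, ERR=-13300158394394623/140737488355328
(4,5): OLD=434564131215955047/2251799813685248 → NEW=255, ERR=-139644821273783193/2251799813685248
(5,0): OLD=55977836418493/274877906944 → NEW=255, ERR=-14116029852227/274877906944
(5,1): OLD=1477876299155341/8796093022208 → NEW=255, ERR=-765127421507699/8796093022208
(5,2): OLD=11607496730797535/70368744177664 → NEW=255, ERR=-6336533034506785/70368744177664
(5,3): OLD=356527364447597189/2251799813685248 → NEW=255, ERR=-217681588042141051/2251799813685248
(5,4): OLD=750256888391913989/4503599627370496 → NEW=255, ERR=-398161016587562491/4503599627370496
(5,5): OLD=13765506082200226377/72057594037927936 → NEW=255, ERR=-4609180397471397303/72057594037927936
Row 0: ......
Row 1: .##.#.
Row 2: #.#.##
Row 3: ##.##.
Row 4: ######
Row 5: ######

Answer: ......
.##.#.
#.#.##
##.##.
######
######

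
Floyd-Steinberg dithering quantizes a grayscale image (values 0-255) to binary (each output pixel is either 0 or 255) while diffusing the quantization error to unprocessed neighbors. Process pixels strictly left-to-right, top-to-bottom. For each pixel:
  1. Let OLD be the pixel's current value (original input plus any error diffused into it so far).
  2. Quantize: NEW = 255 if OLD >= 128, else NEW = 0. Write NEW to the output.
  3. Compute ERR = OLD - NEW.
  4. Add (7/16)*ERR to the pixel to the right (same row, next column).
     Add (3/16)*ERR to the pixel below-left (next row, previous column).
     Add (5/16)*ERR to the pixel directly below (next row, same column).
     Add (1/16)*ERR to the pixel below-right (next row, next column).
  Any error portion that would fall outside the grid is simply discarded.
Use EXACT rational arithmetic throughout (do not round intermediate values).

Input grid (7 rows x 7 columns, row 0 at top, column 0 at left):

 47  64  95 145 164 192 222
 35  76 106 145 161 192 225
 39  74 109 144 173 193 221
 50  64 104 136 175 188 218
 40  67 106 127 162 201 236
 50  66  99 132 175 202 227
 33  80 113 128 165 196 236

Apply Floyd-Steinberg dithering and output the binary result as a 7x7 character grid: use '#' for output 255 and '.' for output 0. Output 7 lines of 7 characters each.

Answer: ..#.###
..#.#.#
..#.###
.#.##.#
...#.##
.#.####
..#..##

Derivation:
(0,0): OLD=47 → NEW=0, ERR=47
(0,1): OLD=1353/16 → NEW=0, ERR=1353/16
(0,2): OLD=33791/256 → NEW=255, ERR=-31489/256
(0,3): OLD=373497/4096 → NEW=0, ERR=373497/4096
(0,4): OLD=13362383/65536 → NEW=255, ERR=-3349297/65536
(0,5): OLD=177881513/1048576 → NEW=255, ERR=-89505367/1048576
(0,6): OLD=3098004383/16777216 → NEW=255, ERR=-1180185697/16777216
(1,0): OLD=16779/256 → NEW=0, ERR=16779/256
(1,1): OLD=227277/2048 → NEW=0, ERR=227277/2048
(1,2): OLD=9076433/65536 → NEW=255, ERR=-7635247/65536
(1,3): OLD=27591869/262144 → NEW=0, ERR=27591869/262144
(1,4): OLD=3032859479/16777216 → NEW=255, ERR=-1245330601/16777216
(1,5): OLD=15631943431/134217728 → NEW=0, ERR=15631943431/134217728
(1,6): OLD=533943309961/2147483648 → NEW=255, ERR=-13665020279/2147483648
(2,0): OLD=2630943/32768 → NEW=0, ERR=2630943/32768
(2,1): OLD=132181829/1048576 → NEW=0, ERR=132181829/1048576
(2,2): OLD=2590637839/16777216 → NEW=255, ERR=-1687552241/16777216
(2,3): OLD=14990311511/134217728 → NEW=0, ERR=14990311511/134217728
(2,4): OLD=243828247431/1073741824 → NEW=255, ERR=-29975917689/1073741824
(2,5): OLD=7261924754093/34359738368 → NEW=255, ERR=-1499808529747/34359738368
(2,6): OLD=113905951057035/549755813888 → NEW=255, ERR=-26281781484405/549755813888
(3,0): OLD=1656357167/16777216 → NEW=0, ERR=1656357167/16777216
(3,1): OLD=17816650883/134217728 → NEW=255, ERR=-16408869757/134217728
(3,2): OLD=51432165049/1073741824 → NEW=0, ERR=51432165049/1073741824
(3,3): OLD=774542182079/4294967296 → NEW=255, ERR=-320674478401/4294967296
(3,4): OLD=72791443967279/549755813888 → NEW=255, ERR=-67396288574161/549755813888
(3,5): OLD=483856885733117/4398046511104 → NEW=0, ERR=483856885733117/4398046511104
(3,6): OLD=17484137679678755/70368744177664 → NEW=255, ERR=-459892085625565/70368744177664
(4,0): OLD=102927023329/2147483648 → NEW=0, ERR=102927023329/2147483648
(4,1): OLD=2230488761069/34359738368 → NEW=0, ERR=2230488761069/34359738368
(4,2): OLD=70219825868035/549755813888 → NEW=0, ERR=70219825868035/549755813888
(4,3): OLD=613777665751313/4398046511104 → NEW=255, ERR=-507724194580207/4398046511104
(4,4): OLD=3136507821535203/35184372088832 → NEW=0, ERR=3136507821535203/35184372088832
(4,5): OLD=298919140441140323/1125899906842624 → NEW=255, ERR=11814664196271203/1125899906842624
(4,6): OLD=4421176693509279397/18014398509481984 → NEW=255, ERR=-172494926408626523/18014398509481984
(5,0): OLD=42413418843927/549755813888 → NEW=0, ERR=42413418843927/549755813888
(5,1): OLD=646441983917533/4398046511104 → NEW=255, ERR=-475059876413987/4398046511104
(5,2): OLD=2606104775544219/35184372088832 → NEW=0, ERR=2606104775544219/35184372088832
(5,3): OLD=43073375908687143/281474976710656 → NEW=255, ERR=-28702743152530137/281474976710656
(5,4): OLD=2756150781110416461/18014398509481984 → NEW=255, ERR=-1837520838807489459/18014398509481984
(5,5): OLD=23696735236047593341/144115188075855872 → NEW=255, ERR=-13052637723295654019/144115188075855872
(5,6): OLD=426670378989216602035/2305843009213693952 → NEW=255, ERR=-161319588360275355725/2305843009213693952
(6,0): OLD=2593525682378031/70368744177664 → NEW=0, ERR=2593525682378031/70368744177664
(6,1): OLD=91287428476225147/1125899906842624 → NEW=0, ERR=91287428476225147/1125899906842624
(6,2): OLD=2625567548799772945/18014398509481984 → NEW=255, ERR=-1968104071118132975/18014398509481984
(6,3): OLD=4876822484719350159/144115188075855872 → NEW=0, ERR=4876822484719350159/144115188075855872
(6,4): OLD=35905912837126622829/288230376151711744 → NEW=0, ERR=35905912837126622829/288230376151711744
(6,5): OLD=7478482345461398072449/36893488147419103232 → NEW=255, ERR=-1929357132130473251711/36893488147419103232
(6,6): OLD=109557268993755505155191/590295810358705651712 → NEW=255, ERR=-40968162647714436031369/590295810358705651712
Row 0: ..#.###
Row 1: ..#.#.#
Row 2: ..#.###
Row 3: .#.##.#
Row 4: ...#.##
Row 5: .#.####
Row 6: ..#..##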